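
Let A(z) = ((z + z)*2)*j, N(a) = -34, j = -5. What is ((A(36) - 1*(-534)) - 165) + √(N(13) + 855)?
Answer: -351 + √821 ≈ -322.35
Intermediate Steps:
A(z) = -20*z (A(z) = ((z + z)*2)*(-5) = ((2*z)*2)*(-5) = (4*z)*(-5) = -20*z)
((A(36) - 1*(-534)) - 165) + √(N(13) + 855) = ((-20*36 - 1*(-534)) - 165) + √(-34 + 855) = ((-720 + 534) - 165) + √821 = (-186 - 165) + √821 = -351 + √821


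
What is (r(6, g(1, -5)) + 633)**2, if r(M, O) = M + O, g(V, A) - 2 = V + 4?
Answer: 417316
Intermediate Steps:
g(V, A) = 6 + V (g(V, A) = 2 + (V + 4) = 2 + (4 + V) = 6 + V)
(r(6, g(1, -5)) + 633)**2 = ((6 + (6 + 1)) + 633)**2 = ((6 + 7) + 633)**2 = (13 + 633)**2 = 646**2 = 417316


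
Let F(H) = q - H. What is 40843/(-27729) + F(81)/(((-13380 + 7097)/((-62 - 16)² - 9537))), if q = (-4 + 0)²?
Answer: -82028506/2205333 ≈ -37.195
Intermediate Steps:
q = 16 (q = (-4)² = 16)
F(H) = 16 - H
40843/(-27729) + F(81)/(((-13380 + 7097)/((-62 - 16)² - 9537))) = 40843/(-27729) + (16 - 1*81)/(((-13380 + 7097)/((-62 - 16)² - 9537))) = 40843*(-1/27729) + (16 - 81)/((-6283/((-78)² - 9537))) = -517/351 - 65/((-6283/(6084 - 9537))) = -517/351 - 65/((-6283/(-3453))) = -517/351 - 65/((-6283*(-1/3453))) = -517/351 - 65/6283/3453 = -517/351 - 65*3453/6283 = -517/351 - 224445/6283 = -82028506/2205333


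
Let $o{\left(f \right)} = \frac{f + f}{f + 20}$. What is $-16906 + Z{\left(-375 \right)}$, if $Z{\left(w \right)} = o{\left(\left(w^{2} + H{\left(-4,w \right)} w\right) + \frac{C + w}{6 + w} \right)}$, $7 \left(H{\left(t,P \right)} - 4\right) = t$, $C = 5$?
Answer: $- \frac{1216978567264}{71993525} \approx -16904.0$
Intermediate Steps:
$H{\left(t,P \right)} = 4 + \frac{t}{7}$
$o{\left(f \right)} = \frac{2 f}{20 + f}$
$Z{\left(w \right)} = \frac{2 \left(w^{2} + \frac{24 w}{7} + \frac{5 + w}{6 + w}\right)}{20 + w^{2} + \frac{24 w}{7} + \frac{5 + w}{6 + w}}$ ($Z{\left(w \right)} = \frac{2 \left(\left(w^{2} + \left(4 + \frac{1}{7} \left(-4\right)\right) w\right) + \frac{5 + w}{6 + w}\right)}{20 + \left(\left(w^{2} + \left(4 + \frac{1}{7} \left(-4\right)\right) w\right) + \frac{5 + w}{6 + w}\right)} = \frac{2 \left(\left(w^{2} + \left(4 - \frac{4}{7}\right) w\right) + \frac{5 + w}{6 + w}\right)}{20 + \left(\left(w^{2} + \left(4 - \frac{4}{7}\right) w\right) + \frac{5 + w}{6 + w}\right)} = \frac{2 \left(\left(w^{2} + \frac{24 w}{7}\right) + \frac{5 + w}{6 + w}\right)}{20 + \left(\left(w^{2} + \frac{24 w}{7}\right) + \frac{5 + w}{6 + w}\right)} = \frac{2 \left(w^{2} + \frac{24 w}{7} + \frac{5 + w}{6 + w}\right)}{20 + \left(w^{2} + \frac{24 w}{7} + \frac{5 + w}{6 + w}\right)} = \frac{2 \left(w^{2} + \frac{24 w}{7} + \frac{5 + w}{6 + w}\right)}{20 + w^{2} + \frac{24 w}{7} + \frac{5 + w}{6 + w}}$)
$-16906 + Z{\left(-375 \right)} = -16906 + \frac{2 \left(35 + 7 \left(-375\right)^{3} + 66 \left(-375\right)^{2} + 151 \left(-375\right)\right)}{875 + 7 \left(-375\right)^{3} + 66 \left(-375\right)^{2} + 291 \left(-375\right)} = -16906 + \frac{2 \left(35 + 7 \left(-52734375\right) + 66 \cdot 140625 - 56625\right)}{875 + 7 \left(-52734375\right) + 66 \cdot 140625 - 109125} = -16906 + \frac{2 \left(35 - 369140625 + 9281250 - 56625\right)}{875 - 369140625 + 9281250 - 109125} = -16906 + 2 \frac{1}{-359967625} \left(-359915965\right) = -16906 + 2 \left(- \frac{1}{359967625}\right) \left(-359915965\right) = -16906 + \frac{143966386}{71993525} = - \frac{1216978567264}{71993525}$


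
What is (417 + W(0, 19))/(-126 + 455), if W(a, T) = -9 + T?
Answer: 61/47 ≈ 1.2979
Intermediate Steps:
(417 + W(0, 19))/(-126 + 455) = (417 + (-9 + 19))/(-126 + 455) = (417 + 10)/329 = 427*(1/329) = 61/47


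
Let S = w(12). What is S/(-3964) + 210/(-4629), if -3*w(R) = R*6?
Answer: -60112/1529113 ≈ -0.039312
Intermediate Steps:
w(R) = -2*R (w(R) = -R*6/3 = -2*R)
S = -24 (S = -2*12 = -24)
S/(-3964) + 210/(-4629) = -24/(-3964) + 210/(-4629) = -24*(-1/3964) + 210*(-1/4629) = 6/991 - 70/1543 = -60112/1529113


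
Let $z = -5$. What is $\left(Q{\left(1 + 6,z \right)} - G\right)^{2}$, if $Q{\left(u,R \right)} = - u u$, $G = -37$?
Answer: $144$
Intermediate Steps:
$Q{\left(u,R \right)} = - u^{2}$
$\left(Q{\left(1 + 6,z \right)} - G\right)^{2} = \left(- \left(1 + 6\right)^{2} - -37\right)^{2} = \left(- 7^{2} + 37\right)^{2} = \left(\left(-1\right) 49 + 37\right)^{2} = \left(-49 + 37\right)^{2} = \left(-12\right)^{2} = 144$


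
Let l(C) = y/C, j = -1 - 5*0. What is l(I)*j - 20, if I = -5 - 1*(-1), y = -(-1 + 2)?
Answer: -81/4 ≈ -20.250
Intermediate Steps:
y = -1 (y = -1*1 = -1)
j = -1 (j = -1 + 0 = -1)
I = -4 (I = -5 + 1 = -4)
l(C) = -1/C
l(I)*j - 20 = -1/(-4)*(-1) - 20 = -1*(-1/4)*(-1) - 20 = (1/4)*(-1) - 20 = -1/4 - 20 = -81/4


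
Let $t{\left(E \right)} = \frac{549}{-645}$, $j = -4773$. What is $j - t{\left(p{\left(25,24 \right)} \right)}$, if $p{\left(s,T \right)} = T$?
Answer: $- \frac{1026012}{215} \approx -4772.1$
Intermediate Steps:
$t{\left(E \right)} = - \frac{183}{215}$ ($t{\left(E \right)} = 549 \left(- \frac{1}{645}\right) = - \frac{183}{215}$)
$j - t{\left(p{\left(25,24 \right)} \right)} = -4773 - - \frac{183}{215} = -4773 + \frac{183}{215} = - \frac{1026012}{215}$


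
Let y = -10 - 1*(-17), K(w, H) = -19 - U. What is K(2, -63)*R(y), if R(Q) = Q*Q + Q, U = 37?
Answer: -3136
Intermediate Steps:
K(w, H) = -56 (K(w, H) = -19 - 1*37 = -19 - 37 = -56)
y = 7 (y = -10 + 17 = 7)
R(Q) = Q + Q**2 (R(Q) = Q**2 + Q = Q + Q**2)
K(2, -63)*R(y) = -392*(1 + 7) = -392*8 = -56*56 = -3136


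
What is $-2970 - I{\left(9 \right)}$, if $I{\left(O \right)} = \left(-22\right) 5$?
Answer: $-2860$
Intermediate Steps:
$I{\left(O \right)} = -110$
$-2970 - I{\left(9 \right)} = -2970 - -110 = -2970 + 110 = -2860$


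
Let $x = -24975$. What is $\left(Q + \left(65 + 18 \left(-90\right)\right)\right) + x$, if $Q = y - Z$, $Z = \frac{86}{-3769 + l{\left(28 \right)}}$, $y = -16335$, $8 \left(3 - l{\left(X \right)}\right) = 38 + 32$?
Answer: $- \frac{647218291}{15099} \approx -42865.0$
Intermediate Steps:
$l{\left(X \right)} = - \frac{23}{4}$ ($l{\left(X \right)} = 3 - \frac{38 + 32}{8} = 3 - \frac{35}{4} = - \frac{23}{4}$)
$Z = - \frac{344}{15099}$ ($Z = \frac{86}{-3769 - \frac{23}{4}} = \frac{86}{- \frac{15099}{4}} = 86 \left(- \frac{4}{15099}\right) = - \frac{344}{15099} \approx -0.022783$)
$Q = - \frac{246641821}{15099}$ ($Q = -16335 - - \frac{344}{15099} = -16335 + \frac{344}{15099} = - \frac{246641821}{15099} \approx -16335.0$)
$\left(Q + \left(65 + 18 \left(-90\right)\right)\right) + x = \left(- \frac{246641821}{15099} + \left(65 + 18 \left(-90\right)\right)\right) - 24975 = \left(- \frac{246641821}{15099} + \left(65 - 1620\right)\right) - 24975 = \left(- \frac{246641821}{15099} - 1555\right) - 24975 = - \frac{270120766}{15099} - 24975 = - \frac{647218291}{15099}$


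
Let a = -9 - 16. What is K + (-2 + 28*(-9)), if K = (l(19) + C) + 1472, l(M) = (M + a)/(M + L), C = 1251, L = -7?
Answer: 4937/2 ≈ 2468.5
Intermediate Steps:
a = -25
l(M) = (-25 + M)/(-7 + M) (l(M) = (M - 25)/(M - 7) = (-25 + M)/(-7 + M))
K = 5445/2 (K = ((-25 + 19)/(-7 + 19) + 1251) + 1472 = (-6/12 + 1251) + 1472 = ((1/12)*(-6) + 1251) + 1472 = (-½ + 1251) + 1472 = 2501/2 + 1472 = 5445/2 ≈ 2722.5)
K + (-2 + 28*(-9)) = 5445/2 + (-2 + 28*(-9)) = 5445/2 + (-2 - 252) = 5445/2 - 254 = 4937/2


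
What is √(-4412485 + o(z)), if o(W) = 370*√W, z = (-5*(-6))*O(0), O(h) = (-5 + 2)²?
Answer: √(-4412485 + 1110*√30) ≈ 2099.1*I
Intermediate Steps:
O(h) = 9 (O(h) = (-3)² = 9)
z = 270 (z = -5*(-6)*9 = 30*9 = 270)
√(-4412485 + o(z)) = √(-4412485 + 370*√270) = √(-4412485 + 370*(3*√30)) = √(-4412485 + 1110*√30)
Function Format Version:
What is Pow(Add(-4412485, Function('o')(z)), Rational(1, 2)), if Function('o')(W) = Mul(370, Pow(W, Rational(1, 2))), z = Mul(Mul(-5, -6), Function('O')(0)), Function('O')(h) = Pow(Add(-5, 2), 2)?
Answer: Pow(Add(-4412485, Mul(1110, Pow(30, Rational(1, 2)))), Rational(1, 2)) ≈ Mul(2099.1, I)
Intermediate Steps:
Function('O')(h) = 9 (Function('O')(h) = Pow(-3, 2) = 9)
z = 270 (z = Mul(Mul(-5, -6), 9) = Mul(30, 9) = 270)
Pow(Add(-4412485, Function('o')(z)), Rational(1, 2)) = Pow(Add(-4412485, Mul(370, Pow(270, Rational(1, 2)))), Rational(1, 2)) = Pow(Add(-4412485, Mul(370, Mul(3, Pow(30, Rational(1, 2))))), Rational(1, 2)) = Pow(Add(-4412485, Mul(1110, Pow(30, Rational(1, 2)))), Rational(1, 2))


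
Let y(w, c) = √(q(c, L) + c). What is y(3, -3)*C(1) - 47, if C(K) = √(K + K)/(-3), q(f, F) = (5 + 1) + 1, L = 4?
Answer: -47 - 2*√2/3 ≈ -47.943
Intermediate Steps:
q(f, F) = 7 (q(f, F) = 6 + 1 = 7)
y(w, c) = √(7 + c)
C(K) = -√2*√K/3 (C(K) = √(2*K)*(-⅓) = (√2*√K)*(-⅓) = -√2*√K/3)
y(3, -3)*C(1) - 47 = √(7 - 3)*(-√2*√1/3) - 47 = √4*(-⅓*√2*1) - 47 = 2*(-√2/3) - 47 = -2*√2/3 - 47 = -47 - 2*√2/3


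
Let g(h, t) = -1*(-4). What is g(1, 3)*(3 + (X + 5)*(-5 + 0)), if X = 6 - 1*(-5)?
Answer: -308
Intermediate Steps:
g(h, t) = 4
X = 11 (X = 6 + 5 = 11)
g(1, 3)*(3 + (X + 5)*(-5 + 0)) = 4*(3 + (11 + 5)*(-5 + 0)) = 4*(3 + 16*(-5)) = 4*(3 - 80) = 4*(-77) = -308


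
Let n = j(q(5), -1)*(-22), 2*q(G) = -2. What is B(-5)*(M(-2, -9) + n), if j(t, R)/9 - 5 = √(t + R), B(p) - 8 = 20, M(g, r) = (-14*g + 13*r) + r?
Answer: -30464 - 5544*I*√2 ≈ -30464.0 - 7840.4*I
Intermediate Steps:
q(G) = -1 (q(G) = (½)*(-2) = -1)
M(g, r) = -14*g + 14*r
B(p) = 28 (B(p) = 8 + 20 = 28)
j(t, R) = 45 + 9*√(R + t) (j(t, R) = 45 + 9*√(t + R) = 45 + 9*√(R + t))
n = -990 - 198*I*√2 (n = (45 + 9*√(-1 - 1))*(-22) = (45 + 9*√(-2))*(-22) = (45 + 9*(I*√2))*(-22) = (45 + 9*I*√2)*(-22) = -990 - 198*I*√2 ≈ -990.0 - 280.01*I)
B(-5)*(M(-2, -9) + n) = 28*((-14*(-2) + 14*(-9)) + (-990 - 198*I*√2)) = 28*((28 - 126) + (-990 - 198*I*√2)) = 28*(-98 + (-990 - 198*I*√2)) = 28*(-1088 - 198*I*√2) = -30464 - 5544*I*√2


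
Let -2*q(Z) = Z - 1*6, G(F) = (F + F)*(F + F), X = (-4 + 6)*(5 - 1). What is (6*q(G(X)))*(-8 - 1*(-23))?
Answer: -11250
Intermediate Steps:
X = 8 (X = 2*4 = 8)
G(F) = 4*F**2 (G(F) = (2*F)*(2*F) = 4*F**2)
q(Z) = 3 - Z/2 (q(Z) = -(Z - 1*6)/2 = -(Z - 6)/2 = -(-6 + Z)/2 = 3 - Z/2)
(6*q(G(X)))*(-8 - 1*(-23)) = (6*(3 - 2*8**2))*(-8 - 1*(-23)) = (6*(3 - 2*64))*(-8 + 23) = (6*(3 - 1/2*256))*15 = (6*(3 - 128))*15 = (6*(-125))*15 = -750*15 = -11250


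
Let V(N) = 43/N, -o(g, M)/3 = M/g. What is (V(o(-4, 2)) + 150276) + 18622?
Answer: 506780/3 ≈ 1.6893e+5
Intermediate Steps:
o(g, M) = -3*M/g
(V(o(-4, 2)) + 150276) + 18622 = (43/((-3*2/(-4))) + 150276) + 18622 = (43/((-3*2*(-¼))) + 150276) + 18622 = (43/(3/2) + 150276) + 18622 = (43*(⅔) + 150276) + 18622 = (86/3 + 150276) + 18622 = 450914/3 + 18622 = 506780/3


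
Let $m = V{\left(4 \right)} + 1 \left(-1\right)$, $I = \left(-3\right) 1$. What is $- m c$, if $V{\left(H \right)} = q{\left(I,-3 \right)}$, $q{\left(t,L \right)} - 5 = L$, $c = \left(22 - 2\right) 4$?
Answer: $-80$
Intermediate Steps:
$I = -3$
$c = 80$ ($c = \left(22 - 2\right) 4 = 20 \cdot 4 = 80$)
$q{\left(t,L \right)} = 5 + L$
$V{\left(H \right)} = 2$ ($V{\left(H \right)} = 5 - 3 = 2$)
$m = 1$ ($m = 2 + 1 \left(-1\right) = 2 - 1 = 1$)
$- m c = - 1 \cdot 80 = \left(-1\right) 80 = -80$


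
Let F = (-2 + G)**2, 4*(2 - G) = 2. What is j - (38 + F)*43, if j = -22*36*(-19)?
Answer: 53613/4 ≈ 13403.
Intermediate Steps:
G = 3/2 (G = 2 - 1/4*2 = 2 - 1/2 = 3/2 ≈ 1.5000)
F = 1/4 (F = (-2 + 3/2)**2 = (-1/2)**2 = 1/4 ≈ 0.25000)
j = 15048 (j = -792*(-19) = 15048)
j - (38 + F)*43 = 15048 - (38 + 1/4)*43 = 15048 - 153*43/4 = 15048 - 1*6579/4 = 15048 - 6579/4 = 53613/4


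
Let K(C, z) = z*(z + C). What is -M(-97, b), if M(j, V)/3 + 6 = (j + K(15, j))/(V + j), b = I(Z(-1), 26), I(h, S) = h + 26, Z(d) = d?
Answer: 2763/8 ≈ 345.38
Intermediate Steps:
K(C, z) = z*(C + z)
I(h, S) = 26 + h
b = 25 (b = 26 - 1 = 25)
M(j, V) = -18 + 3*(j + j*(15 + j))/(V + j) (M(j, V) = -18 + 3*((j + j*(15 + j))/(V + j)) = -18 + 3*(j + j*(15 + j))/(V + j))
-M(-97, b) = -3*((-97)**2 - 6*25 + 10*(-97))/(25 - 97) = -3*(9409 - 150 - 970)/(-72) = -3*(-1)*8289/72 = -1*(-2763/8) = 2763/8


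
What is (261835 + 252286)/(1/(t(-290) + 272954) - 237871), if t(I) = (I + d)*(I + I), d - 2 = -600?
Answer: -405124263274/187440920773 ≈ -2.1613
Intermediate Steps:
d = -598 (d = 2 - 600 = -598)
t(I) = 2*I*(-598 + I) (t(I) = (I - 598)*(I + I) = (-598 + I)*(2*I) = 2*I*(-598 + I))
(261835 + 252286)/(1/(t(-290) + 272954) - 237871) = (261835 + 252286)/(1/(2*(-290)*(-598 - 290) + 272954) - 237871) = 514121/(1/(2*(-290)*(-888) + 272954) - 237871) = 514121/(1/(515040 + 272954) - 237871) = 514121/(1/787994 - 237871) = 514121/(-187440920773/787994) = 514121*(-787994/187440920773) = -405124263274/187440920773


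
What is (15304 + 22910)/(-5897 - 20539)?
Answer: -6369/4406 ≈ -1.4455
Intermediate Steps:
(15304 + 22910)/(-5897 - 20539) = 38214/(-26436) = 38214*(-1/26436) = -6369/4406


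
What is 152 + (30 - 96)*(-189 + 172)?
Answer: 1274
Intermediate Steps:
152 + (30 - 96)*(-189 + 172) = 152 - 66*(-17) = 152 + 1122 = 1274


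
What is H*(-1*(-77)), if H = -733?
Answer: -56441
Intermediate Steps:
H*(-1*(-77)) = -(-733)*(-77) = -733*77 = -56441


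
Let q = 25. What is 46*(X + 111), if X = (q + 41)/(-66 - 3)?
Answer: 5062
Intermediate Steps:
X = -22/23 (X = (25 + 41)/(-66 - 3) = 66/(-69) = 66*(-1/69) = -22/23 ≈ -0.95652)
46*(X + 111) = 46*(-22/23 + 111) = 46*(2531/23) = 5062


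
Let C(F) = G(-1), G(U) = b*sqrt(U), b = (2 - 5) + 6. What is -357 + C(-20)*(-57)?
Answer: -357 - 171*I ≈ -357.0 - 171.0*I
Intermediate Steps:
b = 3 (b = -3 + 6 = 3)
G(U) = 3*sqrt(U)
C(F) = 3*I (C(F) = 3*sqrt(-1) = 3*I)
-357 + C(-20)*(-57) = -357 + (3*I)*(-57) = -357 - 171*I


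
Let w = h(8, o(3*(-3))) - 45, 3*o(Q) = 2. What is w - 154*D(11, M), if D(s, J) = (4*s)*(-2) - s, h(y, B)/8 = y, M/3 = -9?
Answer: 15265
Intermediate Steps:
M = -27 (M = 3*(-9) = -27)
o(Q) = ⅔ (o(Q) = (⅓)*2 = ⅔)
h(y, B) = 8*y
w = 19 (w = 8*8 - 45 = 64 - 45 = 19)
D(s, J) = -9*s (D(s, J) = -8*s - s = -9*s)
w - 154*D(11, M) = 19 - (-1386)*11 = 19 - 154*(-99) = 19 + 15246 = 15265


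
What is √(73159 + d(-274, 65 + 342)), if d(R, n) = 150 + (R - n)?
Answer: 2*√18157 ≈ 269.50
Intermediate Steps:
d(R, n) = 150 + R - n
√(73159 + d(-274, 65 + 342)) = √(73159 + (150 - 274 - (65 + 342))) = √(73159 + (150 - 274 - 1*407)) = √(73159 + (150 - 274 - 407)) = √(73159 - 531) = √72628 = 2*√18157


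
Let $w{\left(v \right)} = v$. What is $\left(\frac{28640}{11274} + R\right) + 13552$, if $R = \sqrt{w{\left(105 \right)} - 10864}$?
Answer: $\frac{76406944}{5637} + i \sqrt{10759} \approx 13555.0 + 103.73 i$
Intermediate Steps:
$R = i \sqrt{10759}$ ($R = \sqrt{105 - 10864} = \sqrt{-10759} = i \sqrt{10759} \approx 103.73 i$)
$\left(\frac{28640}{11274} + R\right) + 13552 = \left(\frac{28640}{11274} + i \sqrt{10759}\right) + 13552 = \left(28640 \cdot \frac{1}{11274} + i \sqrt{10759}\right) + 13552 = \left(\frac{14320}{5637} + i \sqrt{10759}\right) + 13552 = \frac{76406944}{5637} + i \sqrt{10759}$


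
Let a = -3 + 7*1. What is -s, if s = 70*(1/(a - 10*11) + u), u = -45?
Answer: 166985/53 ≈ 3150.7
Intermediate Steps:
a = 4 (a = -3 + 7 = 4)
s = -166985/53 (s = 70*(1/(4 - 10*11) - 45) = 70*(1/(4 - 110) - 45) = 70*(1/(-106) - 45) = 70*(-1/106 - 45) = 70*(-4771/106) = -166985/53 ≈ -3150.7)
-s = -1*(-166985/53) = 166985/53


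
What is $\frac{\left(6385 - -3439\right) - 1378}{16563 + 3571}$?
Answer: $\frac{4223}{10067} \approx 0.41949$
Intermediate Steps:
$\frac{\left(6385 - -3439\right) - 1378}{16563 + 3571} = \frac{\left(6385 + 3439\right) - 1378}{20134} = \left(9824 - 1378\right) \frac{1}{20134} = 8446 \cdot \frac{1}{20134} = \frac{4223}{10067}$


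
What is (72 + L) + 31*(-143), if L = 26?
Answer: -4335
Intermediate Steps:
(72 + L) + 31*(-143) = (72 + 26) + 31*(-143) = 98 - 4433 = -4335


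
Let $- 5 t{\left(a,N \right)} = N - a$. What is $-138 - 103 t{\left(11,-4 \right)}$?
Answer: $-447$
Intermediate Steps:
$t{\left(a,N \right)} = - \frac{N}{5} + \frac{a}{5}$ ($t{\left(a,N \right)} = - \frac{N - a}{5} = - \frac{N}{5} + \frac{a}{5}$)
$-138 - 103 t{\left(11,-4 \right)} = -138 - 103 \left(\left(- \frac{1}{5}\right) \left(-4\right) + \frac{1}{5} \cdot 11\right) = -138 - 103 \left(\frac{4}{5} + \frac{11}{5}\right) = -138 - 309 = -447$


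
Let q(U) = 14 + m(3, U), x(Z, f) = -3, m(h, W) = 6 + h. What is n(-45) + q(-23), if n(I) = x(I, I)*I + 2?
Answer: 160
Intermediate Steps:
q(U) = 23 (q(U) = 14 + (6 + 3) = 14 + 9 = 23)
n(I) = 2 - 3*I (n(I) = -3*I + 2 = 2 - 3*I)
n(-45) + q(-23) = (2 - 3*(-45)) + 23 = (2 + 135) + 23 = 137 + 23 = 160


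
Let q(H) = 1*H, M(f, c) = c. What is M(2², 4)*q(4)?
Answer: 16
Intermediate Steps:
q(H) = H
M(2², 4)*q(4) = 4*4 = 16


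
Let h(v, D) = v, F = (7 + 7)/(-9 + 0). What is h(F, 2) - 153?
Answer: -1391/9 ≈ -154.56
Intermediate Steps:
F = -14/9 (F = 14/(-9) = 14*(-⅑) = -14/9 ≈ -1.5556)
h(F, 2) - 153 = -14/9 - 153 = -1391/9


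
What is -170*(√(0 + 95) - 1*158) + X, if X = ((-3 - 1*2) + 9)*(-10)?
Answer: 26820 - 170*√95 ≈ 25163.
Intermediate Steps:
X = -40 (X = ((-3 - 2) + 9)*(-10) = (-5 + 9)*(-10) = 4*(-10) = -40)
-170*(√(0 + 95) - 1*158) + X = -170*(√(0 + 95) - 1*158) - 40 = -170*(√95 - 158) - 40 = -170*(-158 + √95) - 40 = (26860 - 170*√95) - 40 = 26820 - 170*√95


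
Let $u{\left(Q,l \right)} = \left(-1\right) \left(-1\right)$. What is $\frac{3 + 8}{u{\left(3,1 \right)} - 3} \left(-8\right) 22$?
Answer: $968$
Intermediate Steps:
$u{\left(Q,l \right)} = 1$
$\frac{3 + 8}{u{\left(3,1 \right)} - 3} \left(-8\right) 22 = \frac{3 + 8}{1 - 3} \left(-8\right) 22 = \frac{11}{-2} \left(-8\right) 22 = 11 \left(- \frac{1}{2}\right) \left(-8\right) 22 = \left(- \frac{11}{2}\right) \left(-8\right) 22 = 44 \cdot 22 = 968$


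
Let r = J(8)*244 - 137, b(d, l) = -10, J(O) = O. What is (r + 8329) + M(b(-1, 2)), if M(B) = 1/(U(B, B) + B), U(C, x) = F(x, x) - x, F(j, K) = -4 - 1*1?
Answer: 50719/5 ≈ 10144.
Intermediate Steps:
F(j, K) = -5 (F(j, K) = -4 - 1 = -5)
U(C, x) = -5 - x
M(B) = -1/5 (M(B) = 1/((-5 - B) + B) = 1/(-5) = -1/5)
r = 1815 (r = 8*244 - 137 = 1952 - 137 = 1815)
(r + 8329) + M(b(-1, 2)) = (1815 + 8329) - 1/5 = 10144 - 1/5 = 50719/5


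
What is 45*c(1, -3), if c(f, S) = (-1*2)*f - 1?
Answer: -135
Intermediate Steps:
c(f, S) = -1 - 2*f (c(f, S) = -2*f - 1 = -1 - 2*f)
45*c(1, -3) = 45*(-1 - 2*1) = 45*(-1 - 2) = 45*(-3) = -135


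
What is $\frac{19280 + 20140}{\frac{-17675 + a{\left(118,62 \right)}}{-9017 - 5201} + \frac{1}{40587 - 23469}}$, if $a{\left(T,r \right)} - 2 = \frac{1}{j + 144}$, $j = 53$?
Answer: $\frac{945027360407880}{29800243693} \approx 31712.0$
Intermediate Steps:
$a{\left(T,r \right)} = \frac{395}{197}$ ($a{\left(T,r \right)} = 2 + \frac{1}{53 + 144} = 2 + \frac{1}{197} = \frac{395}{197}$)
$\frac{19280 + 20140}{\frac{-17675 + a{\left(118,62 \right)}}{-9017 - 5201} + \frac{1}{40587 - 23469}} = \frac{19280 + 20140}{\frac{-17675 + \frac{395}{197}}{-9017 - 5201} + \frac{1}{40587 - 23469}} = \frac{39420}{- \frac{3481580}{197 \left(-14218\right)} + \frac{1}{17118}} = \frac{39420}{\left(- \frac{3481580}{197}\right) \left(- \frac{1}{14218}\right) + \frac{1}{17118}} = \frac{39420}{\frac{1740790}{1400473} + \frac{1}{17118}} = \frac{39420}{\frac{29800243693}{23973296814}} = 39420 \cdot \frac{23973296814}{29800243693} = \frac{945027360407880}{29800243693}$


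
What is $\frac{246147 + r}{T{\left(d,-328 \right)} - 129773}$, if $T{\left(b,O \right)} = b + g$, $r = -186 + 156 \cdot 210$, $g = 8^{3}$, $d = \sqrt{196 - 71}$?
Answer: $- \frac{36027755181}{16708405996} - \frac{1393605 \sqrt{5}}{16708405996} \approx -2.1565$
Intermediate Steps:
$d = 5 \sqrt{5}$ ($d = \sqrt{125} = 5 \sqrt{5} \approx 11.18$)
$g = 512$
$r = 32574$ ($r = -186 + 32760 = 32574$)
$T{\left(b,O \right)} = 512 + b$ ($T{\left(b,O \right)} = b + 512 = 512 + b$)
$\frac{246147 + r}{T{\left(d,-328 \right)} - 129773} = \frac{246147 + 32574}{\left(512 + 5 \sqrt{5}\right) - 129773} = \frac{278721}{\left(512 + 5 \sqrt{5}\right) - 129773} = \frac{278721}{-129261 + 5 \sqrt{5}}$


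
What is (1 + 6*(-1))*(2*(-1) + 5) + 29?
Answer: 14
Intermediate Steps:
(1 + 6*(-1))*(2*(-1) + 5) + 29 = (1 - 6)*(-2 + 5) + 29 = -5*3 + 29 = -15 + 29 = 14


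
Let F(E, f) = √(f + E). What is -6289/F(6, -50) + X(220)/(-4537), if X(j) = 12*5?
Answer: -60/4537 + 6289*I*√11/22 ≈ -0.013225 + 948.1*I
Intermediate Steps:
F(E, f) = √(E + f)
X(j) = 60
-6289/F(6, -50) + X(220)/(-4537) = -6289/√(6 - 50) + 60/(-4537) = -6289*(-I*√11/22) + 60*(-1/4537) = -6289*(-I*√11/22) - 60/4537 = -(-6289)*I*√11/22 - 60/4537 = 6289*I*√11/22 - 60/4537 = -60/4537 + 6289*I*√11/22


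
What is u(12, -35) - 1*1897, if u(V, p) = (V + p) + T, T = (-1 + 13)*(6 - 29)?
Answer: -2196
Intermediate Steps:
T = -276 (T = 12*(-23) = -276)
u(V, p) = -276 + V + p (u(V, p) = (V + p) - 276 = -276 + V + p)
u(12, -35) - 1*1897 = (-276 + 12 - 35) - 1*1897 = -299 - 1897 = -2196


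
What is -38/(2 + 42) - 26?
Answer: -591/22 ≈ -26.864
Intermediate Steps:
-38/(2 + 42) - 26 = -38/44 - 26 = -38*1/44 - 26 = -19/22 - 26 = -591/22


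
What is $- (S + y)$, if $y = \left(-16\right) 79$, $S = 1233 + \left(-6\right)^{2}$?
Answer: $-5$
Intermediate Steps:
$S = 1269$ ($S = 1233 + 36 = 1269$)
$y = -1264$
$- (S + y) = - (1269 - 1264) = \left(-1\right) 5 = -5$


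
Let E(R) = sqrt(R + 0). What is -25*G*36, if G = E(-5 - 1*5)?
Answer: -900*I*sqrt(10) ≈ -2846.1*I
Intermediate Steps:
E(R) = sqrt(R)
G = I*sqrt(10) (G = sqrt(-5 - 1*5) = sqrt(-5 - 5) = sqrt(-10) = I*sqrt(10) ≈ 3.1623*I)
-25*G*36 = -25*I*sqrt(10)*36 = -900*I*sqrt(10)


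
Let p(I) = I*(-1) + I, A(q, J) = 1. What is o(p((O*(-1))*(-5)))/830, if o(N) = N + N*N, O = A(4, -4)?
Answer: 0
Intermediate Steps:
O = 1
p(I) = 0 (p(I) = -I + I = 0)
o(N) = N + N²
o(p((O*(-1))*(-5)))/830 = (0*(1 + 0))/830 = (0*1)*(1/830) = 0*(1/830) = 0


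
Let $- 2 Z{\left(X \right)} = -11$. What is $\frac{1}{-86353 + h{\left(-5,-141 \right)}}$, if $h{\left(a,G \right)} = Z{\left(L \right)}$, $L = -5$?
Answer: $- \frac{2}{172695} \approx -1.1581 \cdot 10^{-5}$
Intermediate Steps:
$Z{\left(X \right)} = \frac{11}{2}$ ($Z{\left(X \right)} = \left(- \frac{1}{2}\right) \left(-11\right) = \frac{11}{2}$)
$h{\left(a,G \right)} = \frac{11}{2}$
$\frac{1}{-86353 + h{\left(-5,-141 \right)}} = \frac{1}{-86353 + \frac{11}{2}} = \frac{1}{- \frac{172695}{2}} = - \frac{2}{172695}$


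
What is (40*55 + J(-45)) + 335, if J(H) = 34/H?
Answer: 114041/45 ≈ 2534.2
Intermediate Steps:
(40*55 + J(-45)) + 335 = (40*55 + 34/(-45)) + 335 = (2200 + 34*(-1/45)) + 335 = (2200 - 34/45) + 335 = 98966/45 + 335 = 114041/45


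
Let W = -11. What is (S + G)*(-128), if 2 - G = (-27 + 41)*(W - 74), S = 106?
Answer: -166144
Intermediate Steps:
G = 1192 (G = 2 - (-27 + 41)*(-11 - 74) = 2 - 14*(-85) = 2 - 1*(-1190) = 2 + 1190 = 1192)
(S + G)*(-128) = (106 + 1192)*(-128) = 1298*(-128) = -166144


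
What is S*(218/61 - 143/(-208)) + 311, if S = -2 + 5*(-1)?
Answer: 274423/976 ≈ 281.17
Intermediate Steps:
S = -7 (S = -2 - 5 = -7)
S*(218/61 - 143/(-208)) + 311 = -7*(218/61 - 143/(-208)) + 311 = -7*(218*(1/61) - 143*(-1/208)) + 311 = -7*(218/61 + 11/16) + 311 = -7*4159/976 + 311 = -29113/976 + 311 = 274423/976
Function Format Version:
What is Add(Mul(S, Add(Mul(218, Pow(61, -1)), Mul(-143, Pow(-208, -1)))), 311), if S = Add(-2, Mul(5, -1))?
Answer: Rational(274423, 976) ≈ 281.17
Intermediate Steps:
S = -7 (S = Add(-2, -5) = -7)
Add(Mul(S, Add(Mul(218, Pow(61, -1)), Mul(-143, Pow(-208, -1)))), 311) = Add(Mul(-7, Add(Mul(218, Pow(61, -1)), Mul(-143, Pow(-208, -1)))), 311) = Add(Mul(-7, Add(Mul(218, Rational(1, 61)), Mul(-143, Rational(-1, 208)))), 311) = Add(Mul(-7, Add(Rational(218, 61), Rational(11, 16))), 311) = Add(Mul(-7, Rational(4159, 976)), 311) = Add(Rational(-29113, 976), 311) = Rational(274423, 976)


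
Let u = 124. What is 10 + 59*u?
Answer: 7326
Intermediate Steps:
10 + 59*u = 10 + 59*124 = 10 + 7316 = 7326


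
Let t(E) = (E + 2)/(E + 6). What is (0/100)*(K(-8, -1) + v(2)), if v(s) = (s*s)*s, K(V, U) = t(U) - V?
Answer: 0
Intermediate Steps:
t(E) = (2 + E)/(6 + E)
K(V, U) = -V + (2 + U)/(6 + U) (K(V, U) = (2 + U)/(6 + U) - V = -V + (2 + U)/(6 + U))
v(s) = s³ (v(s) = s²*s = s³)
(0/100)*(K(-8, -1) + v(2)) = (0/100)*((2 - 1 - 1*(-8)*(6 - 1))/(6 - 1) + 2³) = (0*(1/100))*((2 - 1 - 1*(-8)*5)/5 + 8) = 0*((2 - 1 + 40)/5 + 8) = 0*((⅕)*41 + 8) = 0*(41/5 + 8) = 0*(81/5) = 0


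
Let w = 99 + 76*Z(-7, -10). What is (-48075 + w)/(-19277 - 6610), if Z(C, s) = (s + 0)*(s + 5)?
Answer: 44176/25887 ≈ 1.7065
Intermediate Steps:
Z(C, s) = s*(5 + s)
w = 3899 (w = 99 + 76*(-10*(5 - 10)) = 99 + 76*(-10*(-5)) = 99 + 76*50 = 99 + 3800 = 3899)
(-48075 + w)/(-19277 - 6610) = (-48075 + 3899)/(-19277 - 6610) = -44176/(-25887) = -44176*(-1/25887) = 44176/25887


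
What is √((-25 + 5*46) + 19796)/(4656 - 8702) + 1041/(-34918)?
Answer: -1041/34918 - √20001/4046 ≈ -0.064767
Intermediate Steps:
√((-25 + 5*46) + 19796)/(4656 - 8702) + 1041/(-34918) = √((-25 + 230) + 19796)/(-4046) + 1041*(-1/34918) = √(205 + 19796)*(-1/4046) - 1041/34918 = √20001*(-1/4046) - 1041/34918 = -√20001/4046 - 1041/34918 = -1041/34918 - √20001/4046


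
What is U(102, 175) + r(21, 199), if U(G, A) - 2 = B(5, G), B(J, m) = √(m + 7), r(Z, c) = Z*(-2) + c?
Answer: 159 + √109 ≈ 169.44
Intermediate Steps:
r(Z, c) = c - 2*Z (r(Z, c) = -2*Z + c = c - 2*Z)
B(J, m) = √(7 + m)
U(G, A) = 2 + √(7 + G)
U(102, 175) + r(21, 199) = (2 + √(7 + 102)) + (199 - 2*21) = (2 + √109) + (199 - 42) = (2 + √109) + 157 = 159 + √109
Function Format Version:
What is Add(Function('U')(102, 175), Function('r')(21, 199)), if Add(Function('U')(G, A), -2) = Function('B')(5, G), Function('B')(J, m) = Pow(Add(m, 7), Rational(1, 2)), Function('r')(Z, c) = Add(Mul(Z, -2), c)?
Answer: Add(159, Pow(109, Rational(1, 2))) ≈ 169.44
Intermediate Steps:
Function('r')(Z, c) = Add(c, Mul(-2, Z)) (Function('r')(Z, c) = Add(Mul(-2, Z), c) = Add(c, Mul(-2, Z)))
Function('B')(J, m) = Pow(Add(7, m), Rational(1, 2))
Function('U')(G, A) = Add(2, Pow(Add(7, G), Rational(1, 2)))
Add(Function('U')(102, 175), Function('r')(21, 199)) = Add(Add(2, Pow(Add(7, 102), Rational(1, 2))), Add(199, Mul(-2, 21))) = Add(Add(2, Pow(109, Rational(1, 2))), Add(199, -42)) = Add(Add(2, Pow(109, Rational(1, 2))), 157) = Add(159, Pow(109, Rational(1, 2)))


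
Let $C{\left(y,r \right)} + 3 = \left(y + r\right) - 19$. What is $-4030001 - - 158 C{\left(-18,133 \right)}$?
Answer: $-4015307$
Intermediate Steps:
$C{\left(y,r \right)} = -22 + r + y$ ($C{\left(y,r \right)} = -3 - \left(19 - r - y\right) = -3 + \left(-19 + r + y\right) = -22 + r + y$)
$-4030001 - - 158 C{\left(-18,133 \right)} = -4030001 - - 158 \left(-22 + 133 - 18\right) = -4030001 - \left(-158\right) 93 = -4030001 - -14694 = -4030001 + 14694 = -4015307$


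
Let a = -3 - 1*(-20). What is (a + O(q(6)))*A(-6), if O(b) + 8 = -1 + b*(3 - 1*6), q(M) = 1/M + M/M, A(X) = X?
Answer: -27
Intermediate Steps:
q(M) = 1 + 1/M (q(M) = 1/M + 1 = 1 + 1/M)
a = 17 (a = -3 + 20 = 17)
O(b) = -9 - 3*b (O(b) = -8 + (-1 + b*(3 - 1*6)) = -8 + (-1 + b*(3 - 6)) = -8 + (-1 + b*(-3)) = -8 + (-1 - 3*b) = -9 - 3*b)
(a + O(q(6)))*A(-6) = (17 + (-9 - 3*(1 + 6)/6))*(-6) = (17 + (-9 - 7/2))*(-6) = (17 - 25/2)*(-6) = (9/2)*(-6) = -27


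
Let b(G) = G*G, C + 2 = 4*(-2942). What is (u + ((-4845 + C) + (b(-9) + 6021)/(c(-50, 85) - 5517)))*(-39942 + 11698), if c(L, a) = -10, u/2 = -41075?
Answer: 15417841978708/5527 ≈ 2.7895e+9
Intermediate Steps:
C = -11770 (C = -2 + 4*(-2942) = -2 - 11768 = -11770)
u = -82150 (u = 2*(-41075) = -82150)
b(G) = G**2
(u + ((-4845 + C) + (b(-9) + 6021)/(c(-50, 85) - 5517)))*(-39942 + 11698) = (-82150 + ((-4845 - 11770) + ((-9)**2 + 6021)/(-10 - 5517)))*(-39942 + 11698) = (-82150 + (-16615 + (81 + 6021)/(-5527)))*(-28244) = (-82150 + (-16615 + 6102*(-1/5527)))*(-28244) = (-82150 + (-16615 - 6102/5527))*(-28244) = (-82150 - 91837207/5527)*(-28244) = -545880257/5527*(-28244) = 15417841978708/5527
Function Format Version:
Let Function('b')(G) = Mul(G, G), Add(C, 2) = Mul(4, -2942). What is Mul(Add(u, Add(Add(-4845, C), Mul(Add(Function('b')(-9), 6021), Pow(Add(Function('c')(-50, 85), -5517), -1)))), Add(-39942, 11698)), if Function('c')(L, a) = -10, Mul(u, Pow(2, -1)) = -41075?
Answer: Rational(15417841978708, 5527) ≈ 2.7895e+9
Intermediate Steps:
C = -11770 (C = Add(-2, Mul(4, -2942)) = Add(-2, -11768) = -11770)
u = -82150 (u = Mul(2, -41075) = -82150)
Function('b')(G) = Pow(G, 2)
Mul(Add(u, Add(Add(-4845, C), Mul(Add(Function('b')(-9), 6021), Pow(Add(Function('c')(-50, 85), -5517), -1)))), Add(-39942, 11698)) = Mul(Add(-82150, Add(Add(-4845, -11770), Mul(Add(Pow(-9, 2), 6021), Pow(Add(-10, -5517), -1)))), Add(-39942, 11698)) = Mul(Add(-82150, Add(-16615, Mul(Add(81, 6021), Pow(-5527, -1)))), -28244) = Mul(Add(-82150, Add(-16615, Mul(6102, Rational(-1, 5527)))), -28244) = Mul(Add(-82150, Add(-16615, Rational(-6102, 5527))), -28244) = Mul(Add(-82150, Rational(-91837207, 5527)), -28244) = Mul(Rational(-545880257, 5527), -28244) = Rational(15417841978708, 5527)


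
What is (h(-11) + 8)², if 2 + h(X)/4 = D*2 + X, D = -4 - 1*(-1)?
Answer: 4624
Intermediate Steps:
D = -3 (D = -4 + 1 = -3)
h(X) = -32 + 4*X (h(X) = -8 + 4*(-3*2 + X) = -8 + 4*(-6 + X) = -8 + (-24 + 4*X) = -32 + 4*X)
(h(-11) + 8)² = ((-32 + 4*(-11)) + 8)² = ((-32 - 44) + 8)² = (-76 + 8)² = (-68)² = 4624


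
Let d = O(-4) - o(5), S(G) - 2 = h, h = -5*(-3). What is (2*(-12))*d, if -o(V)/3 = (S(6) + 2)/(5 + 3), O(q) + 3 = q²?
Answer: -483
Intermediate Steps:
O(q) = -3 + q²
h = 15
S(G) = 17 (S(G) = 2 + 15 = 17)
o(V) = -57/8 (o(V) = -3*(17 + 2)/(5 + 3) = -57/8)
d = 161/8 (d = (-3 + (-4)²) - 1*(-57/8) = (-3 + 16) + 57/8 = 13 + 57/8 = 161/8 ≈ 20.125)
(2*(-12))*d = (2*(-12))*(161/8) = -24*161/8 = -483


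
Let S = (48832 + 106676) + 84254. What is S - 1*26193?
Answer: 213569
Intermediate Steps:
S = 239762 (S = 155508 + 84254 = 239762)
S - 1*26193 = 239762 - 1*26193 = 239762 - 26193 = 213569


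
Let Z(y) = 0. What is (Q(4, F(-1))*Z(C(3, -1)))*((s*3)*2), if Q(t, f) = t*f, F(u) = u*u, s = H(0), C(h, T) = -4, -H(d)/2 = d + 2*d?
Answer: 0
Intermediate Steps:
H(d) = -6*d (H(d) = -2*(d + 2*d) = -6*d)
s = 0 (s = -6*0 = 0)
F(u) = u²
Q(t, f) = f*t
(Q(4, F(-1))*Z(C(3, -1)))*((s*3)*2) = (((-1)²*4)*0)*((0*3)*2) = ((1*4)*0)*(0*2) = (4*0)*0 = 0*0 = 0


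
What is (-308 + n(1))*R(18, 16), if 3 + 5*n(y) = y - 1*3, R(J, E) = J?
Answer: -5562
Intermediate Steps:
n(y) = -6/5 + y/5 (n(y) = -⅗ + (y - 1*3)/5 = -⅗ + (y - 3)/5 = -⅗ + (-3 + y)/5 = -⅗ + (-⅗ + y/5) = -6/5 + y/5)
(-308 + n(1))*R(18, 16) = (-308 + (-6/5 + (⅕)*1))*18 = (-308 + (-6/5 + ⅕))*18 = (-308 - 1)*18 = -309*18 = -5562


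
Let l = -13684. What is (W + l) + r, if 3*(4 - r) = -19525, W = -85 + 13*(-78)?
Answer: -24812/3 ≈ -8270.7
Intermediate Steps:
W = -1099 (W = -85 - 1014 = -1099)
r = 19537/3 (r = 4 - ⅓*(-19525) = 4 + 19525/3 = 19537/3 ≈ 6512.3)
(W + l) + r = (-1099 - 13684) + 19537/3 = -14783 + 19537/3 = -24812/3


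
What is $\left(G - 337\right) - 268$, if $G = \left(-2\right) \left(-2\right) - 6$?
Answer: $-607$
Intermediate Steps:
$G = -2$ ($G = 4 - 6 = -2$)
$\left(G - 337\right) - 268 = \left(-2 - 337\right) - 268 = -339 - 268 = -607$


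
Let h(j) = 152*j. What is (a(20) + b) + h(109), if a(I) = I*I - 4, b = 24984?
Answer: 41948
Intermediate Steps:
a(I) = -4 + I² (a(I) = I² - 4 = -4 + I²)
(a(20) + b) + h(109) = ((-4 + 20²) + 24984) + 152*109 = ((-4 + 400) + 24984) + 16568 = (396 + 24984) + 16568 = 25380 + 16568 = 41948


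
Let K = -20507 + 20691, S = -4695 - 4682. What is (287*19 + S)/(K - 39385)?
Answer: 1308/13067 ≈ 0.10010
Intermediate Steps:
S = -9377
K = 184
(287*19 + S)/(K - 39385) = (287*19 - 9377)/(184 - 39385) = (5453 - 9377)/(-39201) = -3924*(-1/39201) = 1308/13067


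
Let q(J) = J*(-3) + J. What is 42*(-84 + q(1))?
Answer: -3612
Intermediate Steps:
q(J) = -2*J (q(J) = -3*J + J = -2*J)
42*(-84 + q(1)) = 42*(-84 - 2*1) = 42*(-84 - 2) = 42*(-86) = -3612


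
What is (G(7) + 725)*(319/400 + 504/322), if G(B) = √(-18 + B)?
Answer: 630373/368 + 21737*I*√11/9200 ≈ 1713.0 + 7.8363*I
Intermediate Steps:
(G(7) + 725)*(319/400 + 504/322) = (√(-18 + 7) + 725)*(319/400 + 504/322) = (√(-11) + 725)*(319*(1/400) + 504*(1/322)) = (I*√11 + 725)*(319/400 + 36/23) = (725 + I*√11)*(21737/9200) = 630373/368 + 21737*I*√11/9200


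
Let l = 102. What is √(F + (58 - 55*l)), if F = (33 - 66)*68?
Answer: 2*I*√1949 ≈ 88.295*I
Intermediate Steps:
F = -2244 (F = -33*68 = -2244)
√(F + (58 - 55*l)) = √(-2244 + (58 - 55*102)) = √(-2244 + (58 - 5610)) = √(-2244 - 5552) = √(-7796) = 2*I*√1949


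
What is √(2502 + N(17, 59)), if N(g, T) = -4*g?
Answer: √2434 ≈ 49.336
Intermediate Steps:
√(2502 + N(17, 59)) = √(2502 - 4*17) = √(2502 - 68) = √2434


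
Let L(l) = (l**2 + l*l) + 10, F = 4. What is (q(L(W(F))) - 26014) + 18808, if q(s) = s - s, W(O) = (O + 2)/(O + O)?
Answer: -7206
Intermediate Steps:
W(O) = (2 + O)/(2*O) (W(O) = (2 + O)/((2*O)) = (2 + O)*(1/(2*O)) = (2 + O)/(2*O))
L(l) = 10 + 2*l**2 (L(l) = (l**2 + l**2) + 10 = 2*l**2 + 10 = 10 + 2*l**2)
q(s) = 0
(q(L(W(F))) - 26014) + 18808 = (0 - 26014) + 18808 = -26014 + 18808 = -7206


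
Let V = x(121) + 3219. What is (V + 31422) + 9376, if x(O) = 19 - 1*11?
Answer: 44025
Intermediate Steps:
x(O) = 8 (x(O) = 19 - 11 = 8)
V = 3227 (V = 8 + 3219 = 3227)
(V + 31422) + 9376 = (3227 + 31422) + 9376 = 34649 + 9376 = 44025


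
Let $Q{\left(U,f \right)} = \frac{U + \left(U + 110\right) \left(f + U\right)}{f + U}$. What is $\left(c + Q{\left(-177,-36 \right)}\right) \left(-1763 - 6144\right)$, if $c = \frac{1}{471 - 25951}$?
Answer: $\frac{946508312677}{1809080} \approx 5.232 \cdot 10^{5}$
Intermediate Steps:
$c = - \frac{1}{25480}$ ($c = \frac{1}{-25480} = - \frac{1}{25480} \approx -3.9246 \cdot 10^{-5}$)
$Q{\left(U,f \right)} = \frac{U + \left(110 + U\right) \left(U + f\right)}{U + f}$
$\left(c + Q{\left(-177,-36 \right)}\right) \left(-1763 - 6144\right) = \left(- \frac{1}{25480} + \frac{\left(-177\right)^{2} + 110 \left(-36\right) + 111 \left(-177\right) - -6372}{-177 - 36}\right) \left(-1763 - 6144\right) = \left(- \frac{1}{25480} + \frac{31329 - 3960 - 19647 + 6372}{-213}\right) \left(-7907\right) = \left(- \frac{1}{25480} - \frac{4698}{71}\right) \left(-7907\right) = \left(- \frac{119705111}{1809080}\right) \left(-7907\right) = \frac{946508312677}{1809080}$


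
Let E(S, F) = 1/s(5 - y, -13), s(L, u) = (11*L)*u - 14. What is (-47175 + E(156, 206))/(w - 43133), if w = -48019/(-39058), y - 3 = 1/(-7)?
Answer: 4132864932856/3778649078885 ≈ 1.0937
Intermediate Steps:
y = 20/7 (y = 3 + 1/(-7) = 3 - ⅐ = 20/7 ≈ 2.8571)
w = 48019/39058 (w = -48019*(-1/39058) = 48019/39058 ≈ 1.2294)
s(L, u) = -14 + 11*L*u (s(L, u) = 11*L*u - 14 = -14 + 11*L*u)
E(S, F) = -7/2243 (E(S, F) = 1/(-14 + 11*(5 - 1*20/7)*(-13)) = 1/(-14 + 11*(5 - 20/7)*(-13)) = 1/(-14 + 11*(15/7)*(-13)) = 1/(-14 - 2145/7) = 1/(-2243/7) = -7/2243)
(-47175 + E(156, 206))/(w - 43133) = (-47175 - 7/2243)/(48019/39058 - 43133) = -105813532/(2243*(-1684640695/39058)) = -105813532/2243*(-39058/1684640695) = 4132864932856/3778649078885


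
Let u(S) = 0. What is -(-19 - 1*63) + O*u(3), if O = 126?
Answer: 82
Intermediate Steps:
-(-19 - 1*63) + O*u(3) = -(-19 - 1*63) + 126*0 = -(-19 - 63) + 0 = -1*(-82) + 0 = 82 + 0 = 82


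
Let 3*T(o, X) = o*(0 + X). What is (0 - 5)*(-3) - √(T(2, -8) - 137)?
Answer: 15 - I*√1281/3 ≈ 15.0 - 11.93*I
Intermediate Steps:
T(o, X) = X*o/3 (T(o, X) = (o*(0 + X))/3 = (o*X)/3 = (X*o)/3 = X*o/3)
(0 - 5)*(-3) - √(T(2, -8) - 137) = (0 - 5)*(-3) - √((⅓)*(-8)*2 - 137) = -5*(-3) - √(-16/3 - 137) = 15 - √(-427/3) = 15 - I*√1281/3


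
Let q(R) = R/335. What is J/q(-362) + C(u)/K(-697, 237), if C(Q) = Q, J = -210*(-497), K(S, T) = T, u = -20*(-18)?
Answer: -1381054305/14299 ≈ -96584.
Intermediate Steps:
u = 360
q(R) = R/335 (q(R) = R*(1/335) = R/335)
J = 104370
J/q(-362) + C(u)/K(-697, 237) = 104370/(((1/335)*(-362))) + 360/237 = 104370/(-362/335) + 360*(1/237) = 104370*(-335/362) + 120/79 = -17481975/181 + 120/79 = -1381054305/14299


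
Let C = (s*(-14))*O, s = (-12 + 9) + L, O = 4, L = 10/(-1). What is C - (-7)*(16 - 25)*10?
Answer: 98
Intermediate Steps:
L = -10 (L = 10*(-1) = -10)
s = -13 (s = (-12 + 9) - 10 = -3 - 10 = -13)
C = 728 (C = -13*(-14)*4 = 182*4 = 728)
C - (-7)*(16 - 25)*10 = 728 - (-7)*(16 - 25)*10 = 728 - (-7)*(-9*10) = 728 - (-7)*(-90) = 728 - 1*630 = 728 - 630 = 98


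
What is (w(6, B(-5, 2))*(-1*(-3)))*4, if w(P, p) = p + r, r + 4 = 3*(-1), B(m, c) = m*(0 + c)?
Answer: -204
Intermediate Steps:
B(m, c) = c*m (B(m, c) = m*c = c*m)
r = -7 (r = -4 + 3*(-1) = -4 - 3 = -7)
w(P, p) = -7 + p (w(P, p) = p - 7 = -7 + p)
(w(6, B(-5, 2))*(-1*(-3)))*4 = ((-7 + 2*(-5))*(-1*(-3)))*4 = ((-7 - 10)*3)*4 = -17*3*4 = -51*4 = -204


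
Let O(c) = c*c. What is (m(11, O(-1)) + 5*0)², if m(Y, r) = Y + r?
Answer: 144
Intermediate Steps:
O(c) = c²
(m(11, O(-1)) + 5*0)² = ((11 + (-1)²) + 5*0)² = ((11 + 1) + 0)² = (12 + 0)² = 12² = 144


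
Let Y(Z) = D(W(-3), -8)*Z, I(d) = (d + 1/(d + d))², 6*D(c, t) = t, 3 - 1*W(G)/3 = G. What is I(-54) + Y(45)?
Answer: 33324049/11664 ≈ 2857.0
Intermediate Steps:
W(G) = 9 - 3*G
D(c, t) = t/6
I(d) = (d + 1/(2*d))²
Y(Z) = -4*Z/3 (Y(Z) = ((⅙)*(-8))*Z = -4*Z/3)
I(-54) + Y(45) = (¼)*(1 + 2*(-54)²)²/(-54)² - 4/3*45 = (¼)*(1/2916)*(1 + 2*2916)² - 60 = (¼)*(1/2916)*(1 + 5832)² - 60 = (¼)*(1/2916)*5833² - 60 = (¼)*(1/2916)*34023889 - 60 = 34023889/11664 - 60 = 33324049/11664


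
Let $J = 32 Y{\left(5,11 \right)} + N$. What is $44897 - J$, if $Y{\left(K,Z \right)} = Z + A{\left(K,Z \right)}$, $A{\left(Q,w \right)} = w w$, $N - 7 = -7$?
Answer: $40673$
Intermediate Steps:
$N = 0$ ($N = 7 - 7 = 0$)
$A{\left(Q,w \right)} = w^{2}$
$Y{\left(K,Z \right)} = Z + Z^{2}$
$J = 4224$ ($J = 32 \cdot 11 \left(1 + 11\right) + 0 = 32 \cdot 11 \cdot 12 + 0 = 32 \cdot 132 + 0 = 4224 + 0 = 4224$)
$44897 - J = 44897 - 4224 = 40673$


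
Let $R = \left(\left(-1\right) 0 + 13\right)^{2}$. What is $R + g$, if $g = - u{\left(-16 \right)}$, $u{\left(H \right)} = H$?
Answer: $185$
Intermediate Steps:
$R = 169$ ($R = \left(0 + 13\right)^{2} = 13^{2} = 169$)
$g = 16$ ($g = \left(-1\right) \left(-16\right) = 16$)
$R + g = 169 + 16 = 185$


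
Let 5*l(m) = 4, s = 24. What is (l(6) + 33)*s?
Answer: 4056/5 ≈ 811.20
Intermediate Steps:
l(m) = ⅘ (l(m) = (⅕)*4 = ⅘)
(l(6) + 33)*s = (⅘ + 33)*24 = (169/5)*24 = 4056/5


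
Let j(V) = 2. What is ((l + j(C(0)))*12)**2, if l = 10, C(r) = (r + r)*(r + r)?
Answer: 20736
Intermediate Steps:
C(r) = 4*r**2 (C(r) = (2*r)*(2*r) = 4*r**2)
((l + j(C(0)))*12)**2 = ((10 + 2)*12)**2 = (12*12)**2 = 144**2 = 20736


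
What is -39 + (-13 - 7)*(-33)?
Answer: 621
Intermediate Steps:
-39 + (-13 - 7)*(-33) = -39 - 20*(-33) = -39 + 660 = 621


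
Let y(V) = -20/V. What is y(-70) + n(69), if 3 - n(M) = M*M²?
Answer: -2299540/7 ≈ -3.2851e+5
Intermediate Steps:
n(M) = 3 - M³ (n(M) = 3 - M*M² = 3 - M³)
y(-70) + n(69) = -20/(-70) + (3 - 1*69³) = -20*(-1/70) + (3 - 1*328509) = 2/7 + (3 - 328509) = 2/7 - 328506 = -2299540/7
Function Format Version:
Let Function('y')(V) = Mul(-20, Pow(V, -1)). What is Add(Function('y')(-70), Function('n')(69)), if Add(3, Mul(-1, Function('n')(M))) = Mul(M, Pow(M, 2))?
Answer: Rational(-2299540, 7) ≈ -3.2851e+5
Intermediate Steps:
Function('n')(M) = Add(3, Mul(-1, Pow(M, 3))) (Function('n')(M) = Add(3, Mul(-1, Mul(M, Pow(M, 2)))) = Add(3, Mul(-1, Pow(M, 3))))
Add(Function('y')(-70), Function('n')(69)) = Add(Mul(-20, Pow(-70, -1)), Add(3, Mul(-1, Pow(69, 3)))) = Add(Mul(-20, Rational(-1, 70)), Add(3, Mul(-1, 328509))) = Add(Rational(2, 7), Add(3, -328509)) = Add(Rational(2, 7), -328506) = Rational(-2299540, 7)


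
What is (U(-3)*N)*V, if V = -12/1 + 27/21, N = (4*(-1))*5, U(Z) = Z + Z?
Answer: -9000/7 ≈ -1285.7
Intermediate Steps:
U(Z) = 2*Z
N = -20 (N = -4*5 = -20)
V = -75/7 (V = -12*1 + 27*(1/21) = -12 + 9/7 = -75/7 ≈ -10.714)
(U(-3)*N)*V = ((2*(-3))*(-20))*(-75/7) = -6*(-20)*(-75/7) = 120*(-75/7) = -9000/7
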